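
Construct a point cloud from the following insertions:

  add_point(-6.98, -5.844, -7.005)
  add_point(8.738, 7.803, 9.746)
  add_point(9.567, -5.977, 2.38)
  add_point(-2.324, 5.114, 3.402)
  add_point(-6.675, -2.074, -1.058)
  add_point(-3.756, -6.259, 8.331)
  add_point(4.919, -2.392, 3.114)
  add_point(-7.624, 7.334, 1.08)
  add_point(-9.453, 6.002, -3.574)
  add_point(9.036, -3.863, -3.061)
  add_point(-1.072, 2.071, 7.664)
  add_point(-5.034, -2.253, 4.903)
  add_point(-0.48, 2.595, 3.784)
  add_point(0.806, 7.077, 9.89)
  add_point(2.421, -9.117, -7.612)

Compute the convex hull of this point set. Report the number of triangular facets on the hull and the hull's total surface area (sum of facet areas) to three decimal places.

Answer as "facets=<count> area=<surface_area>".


Points on the hull: [0, 1, 2, 5, 7, 8, 9, 13, 14] (9 of 15).

Facet areas (half cross-product norm):
  f1: (p5, p1, p2) → 111.2972
  f2: (p5, p13, p1) → 51.6692
  f3: (p9, p1, p8) → 172.4204
  f4: (p9, p1, p2) → 45.5548
  f5: (p7, p5, p8) → 39.4989
  f6: (p7, p5, p13) → 82.9664
  f7: (p7, p1, p8) → 32.2563
  f8: (p7, p13, p1) → 35.9217
  f9: (p14, p5, p2) → 90.6927
  f10: (p14, p9, p2) → 26.7793
  f11: (p14, p9, p8) → 93.7532
  f12: (p0, p14, p5) → 77.3681
  f13: (p0, p5, p8) → 96.5718
  f14: (p0, p14, p8) → 53.9139
Σ area = 1010.664

Euler characteristic 9−21+14 = 2 ✓

facets=14 area=1010.664


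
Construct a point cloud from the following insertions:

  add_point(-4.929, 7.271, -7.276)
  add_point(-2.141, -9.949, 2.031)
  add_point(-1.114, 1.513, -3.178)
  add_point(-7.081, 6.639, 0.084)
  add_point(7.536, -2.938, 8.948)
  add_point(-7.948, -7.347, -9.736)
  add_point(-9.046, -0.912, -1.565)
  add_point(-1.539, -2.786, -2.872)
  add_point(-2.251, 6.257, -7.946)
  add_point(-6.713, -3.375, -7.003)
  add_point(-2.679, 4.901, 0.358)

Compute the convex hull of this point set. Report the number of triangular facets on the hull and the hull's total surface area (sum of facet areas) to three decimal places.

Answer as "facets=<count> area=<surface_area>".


facets=12 area=658.992

Extreme-point indices: [0, 1, 3, 4, 5, 6, 8, 10] — 8 of 11 on the boundary.

Facet areas (half cross-product norm):
  f1: (p5, p0, p6) → 56.4436
  f2: (p1, p4, p6) → 81.1194
  f3: (p1, p5, p6) → 59.6676
  f4: (p1, p5, p4) → 70.4865
  f5: (p3, p4, p6) → 76.7766
  f6: (p3, p0, p6) → 30.6398
  f7: (p8, p5, p4) → 159.1180
  f8: (p8, p5, p0) → 21.8459
  f9: (p10, p3, p0) → 17.9583
  f10: (p10, p8, p0) → 12.0977
  f11: (p10, p3, p4) → 20.4331
  f12: (p10, p8, p4) → 52.4052
Σ area = 658.992

Euler characteristic 8−18+12 = 2 ✓


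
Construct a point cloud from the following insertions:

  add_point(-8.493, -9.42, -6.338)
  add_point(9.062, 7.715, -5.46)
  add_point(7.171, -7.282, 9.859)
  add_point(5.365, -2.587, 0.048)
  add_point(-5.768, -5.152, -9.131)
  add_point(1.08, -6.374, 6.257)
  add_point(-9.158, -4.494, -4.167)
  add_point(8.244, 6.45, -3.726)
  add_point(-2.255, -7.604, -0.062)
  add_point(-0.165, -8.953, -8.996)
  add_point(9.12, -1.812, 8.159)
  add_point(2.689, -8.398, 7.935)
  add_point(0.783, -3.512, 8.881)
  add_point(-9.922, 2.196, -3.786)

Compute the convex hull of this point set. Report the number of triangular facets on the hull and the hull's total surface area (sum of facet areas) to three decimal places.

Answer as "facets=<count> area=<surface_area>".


11 of the 14 inputs are extreme points: [0, 1, 2, 4, 6, 7, 9, 10, 11, 12, 13].

Facet areas (half cross-product norm):
  f1: (p4, p0, p13) → 28.7750
  f2: (p4, p1, p13) → 96.2559
  f3: (p6, p0, p13) → 6.3717
  f4: (p6, p12, p13) → 55.3785
  f5: (p6, p12, p0) → 42.5431
  f6: (p2, p12, p10) → 22.0938
  f7: (p2, p1, p10) → 33.4116
  f8: (p7, p1, p10) → 6.8691
  f9: (p7, p12, p10) → 61.4375
  f10: (p7, p1, p13) → 18.9151
  f11: (p7, p12, p13) → 139.5218
  f12: (p11, p12, p0) → 48.3700
  f13: (p11, p2, p12) → 13.3174
  f14: (p9, p4, p1) → 65.3712
  f15: (p9, p2, p1) → 179.1807
  f16: (p9, p4, p0) → 19.5696
  f17: (p9, p11, p0) → 74.4598
  f18: (p9, p11, p2) → 36.3096
Σ area = 948.151

Euler characteristic 11−27+18 = 2 ✓

facets=18 area=948.151


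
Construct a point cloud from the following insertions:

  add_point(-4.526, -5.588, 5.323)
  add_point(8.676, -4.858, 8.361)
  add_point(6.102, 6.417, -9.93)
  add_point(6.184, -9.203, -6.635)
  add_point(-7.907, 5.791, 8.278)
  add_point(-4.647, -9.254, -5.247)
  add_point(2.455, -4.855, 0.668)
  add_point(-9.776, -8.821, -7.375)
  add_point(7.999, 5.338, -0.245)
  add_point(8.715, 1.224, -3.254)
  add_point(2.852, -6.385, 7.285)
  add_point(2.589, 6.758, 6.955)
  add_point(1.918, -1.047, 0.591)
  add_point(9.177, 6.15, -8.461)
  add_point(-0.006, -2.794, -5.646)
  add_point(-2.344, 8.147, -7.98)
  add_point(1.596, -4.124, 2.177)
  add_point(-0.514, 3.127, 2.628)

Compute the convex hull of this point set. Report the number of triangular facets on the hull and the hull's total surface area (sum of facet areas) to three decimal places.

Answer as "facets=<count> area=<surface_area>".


facets=22 area=1250.374

Points on the hull: [0, 1, 2, 3, 4, 5, 7, 8, 9, 10, 11, 13, 15] (13 of 18).

Area of each hull facet:
  f1: (p4, p15, p7) → 154.1317
  f2: (p2, p15, p7) → 80.0655
  f3: (p2, p15, p13) → 9.4532
  f4: (p3, p2, p7) → 127.4732
  f5: (p3, p2, p13) → 26.8890
  f6: (p0, p4, p7) → 81.5755
  f7: (p11, p4, p1) → 65.2904
  f8: (p11, p15, p13) → 88.5954
  f9: (p11, p4, p15) → 82.4545
  f10: (p9, p1, p13) → 13.0971
  f11: (p9, p3, p13) → 36.4331
  f12: (p9, p3, p1) → 72.7458
  f13: (p10, p4, p1) → 44.9005
  f14: (p10, p0, p4) → 44.7796
  f15: (p10, p3, p1) → 44.6119
  f16: (p8, p1, p13) → 39.6856
  f17: (p8, p11, p13) → 20.2307
  f18: (p8, p11, p1) → 56.8236
  f19: (p5, p3, p7) → 15.2875
  f20: (p5, p10, p3) → 74.7011
  f21: (p5, p0, p7) → 29.2404
  f22: (p5, p10, p0) → 41.9090
Σ area = 1250.374

Euler: V−E+F = 13−33+22 = 2.


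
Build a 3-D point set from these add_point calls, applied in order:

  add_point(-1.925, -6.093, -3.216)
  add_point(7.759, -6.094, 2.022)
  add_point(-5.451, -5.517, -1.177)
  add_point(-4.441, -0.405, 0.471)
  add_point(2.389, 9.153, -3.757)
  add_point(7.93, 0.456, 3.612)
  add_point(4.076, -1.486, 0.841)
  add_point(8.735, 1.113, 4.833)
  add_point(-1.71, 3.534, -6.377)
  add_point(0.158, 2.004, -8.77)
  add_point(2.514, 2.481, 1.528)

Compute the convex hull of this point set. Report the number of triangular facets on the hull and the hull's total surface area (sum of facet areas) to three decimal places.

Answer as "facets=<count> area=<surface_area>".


9 of the 11 inputs are extreme points: [0, 1, 2, 3, 4, 7, 8, 9, 10].

Facet areas (half cross-product norm):
  f1: (p9, p4, p7) → 60.2356
  f2: (p1, p7, p2) → 52.2904
  f3: (p1, p9, p7) → 59.4879
  f4: (p3, p7, p2) → 35.4405
  f5: (p0, p9, p2) → 19.4209
  f6: (p0, p1, p2) → 19.3686
  f7: (p0, p1, p9) → 55.0738
  f8: (p10, p4, p7) → 27.3050
  f9: (p10, p3, p7) → 16.9150
  f10: (p10, p3, p4) → 31.7247
  f11: (p8, p9, p4) → 12.1079
  f12: (p8, p3, p4) → 30.0949
  f13: (p8, p9, p2) → 18.6400
  f14: (p8, p3, p2) → 22.0914
Σ area = 460.197

Check V−E+F: 9 − 21 + 14 = 2.

facets=14 area=460.197


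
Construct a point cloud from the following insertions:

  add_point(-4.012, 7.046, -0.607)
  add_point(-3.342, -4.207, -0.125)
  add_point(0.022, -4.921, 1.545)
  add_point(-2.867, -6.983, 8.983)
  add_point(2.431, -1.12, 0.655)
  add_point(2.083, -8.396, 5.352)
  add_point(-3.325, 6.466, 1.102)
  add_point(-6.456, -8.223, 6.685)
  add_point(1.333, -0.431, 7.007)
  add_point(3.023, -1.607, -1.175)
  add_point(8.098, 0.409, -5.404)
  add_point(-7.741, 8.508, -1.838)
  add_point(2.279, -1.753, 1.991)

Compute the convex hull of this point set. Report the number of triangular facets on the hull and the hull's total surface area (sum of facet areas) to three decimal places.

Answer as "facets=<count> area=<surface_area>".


9 of the 13 inputs are extreme points: [0, 1, 3, 5, 6, 7, 8, 10, 11].

Facet areas (half cross-product norm):
  f1: (p8, p3, p11) → 59.2986
  f2: (p8, p5, p10) → 57.0615
  f3: (p8, p5, p3) → 23.4977
  f4: (p1, p10, p11) → 90.5788
  f5: (p1, p5, p10) → 58.4565
  f6: (p6, p8, p11) → 12.8412
  f7: (p6, p8, p10) → 68.2213
  f8: (p7, p3, p11) → 41.7312
  f9: (p7, p1, p11) → 52.1487
  f10: (p7, p5, p3) → 13.4435
  f11: (p7, p1, p5) → 32.2949
  f12: (p0, p10, p11) → 18.4099
  f13: (p0, p6, p11) → 2.9613
  f14: (p0, p6, p10) → 13.9748
Σ area = 544.920

Check V−E+F: 9 − 21 + 14 = 2.

facets=14 area=544.920


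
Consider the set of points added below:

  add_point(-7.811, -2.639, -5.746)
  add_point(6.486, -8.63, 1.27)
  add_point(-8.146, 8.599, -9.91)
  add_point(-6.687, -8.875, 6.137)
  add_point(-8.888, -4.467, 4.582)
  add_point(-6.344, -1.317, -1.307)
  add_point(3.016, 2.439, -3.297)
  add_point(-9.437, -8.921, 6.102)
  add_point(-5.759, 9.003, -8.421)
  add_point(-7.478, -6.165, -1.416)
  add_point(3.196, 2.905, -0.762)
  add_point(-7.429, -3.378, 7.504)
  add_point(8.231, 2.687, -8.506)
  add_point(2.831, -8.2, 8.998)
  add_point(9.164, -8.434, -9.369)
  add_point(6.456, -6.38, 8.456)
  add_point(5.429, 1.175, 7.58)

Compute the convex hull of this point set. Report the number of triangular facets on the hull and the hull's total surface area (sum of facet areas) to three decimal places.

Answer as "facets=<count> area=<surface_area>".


14 of the 17 inputs are extreme points: [0, 1, 2, 3, 4, 7, 8, 9, 11, 12, 13, 14, 15, 16].

Per-facet area ½‖(b−a)×(c−a)‖:
  f1: (p1, p14, p7) → 78.2485
  f2: (p16, p12, p8) → 124.8951
  f3: (p9, p14, p7) → 63.3407
  f4: (p9, p0, p7) → 9.9292
  f5: (p9, p0, p14) → 50.9177
  f6: (p2, p0, p14) → 106.0997
  f7: (p2, p12, p14) → 89.2464
  f8: (p2, p12, p8) → 15.4910
  f9: (p2, p0, p7) → 54.7205
  f10: (p3, p13, p7) → 3.8339
  f11: (p3, p1, p7) → 6.9237
  f12: (p3, p1, p13) → 42.1810
  f13: (p4, p2, p7) → 22.6855
  f14: (p11, p13, p7) → 34.5878
  f15: (p11, p16, p13) → 55.2495
  f16: (p11, p4, p7) → 8.1337
  f17: (p11, p16, p8) → 132.6222
  f18: (p11, p2, p8) → 27.8059
  f19: (p11, p4, p2) → 30.7752
  f20: (p15, p1, p13) → 15.4075
  f21: (p15, p16, p13) → 14.7995
  f22: (p15, p1, p14) → 16.1009
  f23: (p15, p12, p14) → 99.4934
  f24: (p15, p16, p12) → 61.8984
Σ area = 1165.387

Check V−E+F: 14 − 36 + 24 = 2.

facets=24 area=1165.387


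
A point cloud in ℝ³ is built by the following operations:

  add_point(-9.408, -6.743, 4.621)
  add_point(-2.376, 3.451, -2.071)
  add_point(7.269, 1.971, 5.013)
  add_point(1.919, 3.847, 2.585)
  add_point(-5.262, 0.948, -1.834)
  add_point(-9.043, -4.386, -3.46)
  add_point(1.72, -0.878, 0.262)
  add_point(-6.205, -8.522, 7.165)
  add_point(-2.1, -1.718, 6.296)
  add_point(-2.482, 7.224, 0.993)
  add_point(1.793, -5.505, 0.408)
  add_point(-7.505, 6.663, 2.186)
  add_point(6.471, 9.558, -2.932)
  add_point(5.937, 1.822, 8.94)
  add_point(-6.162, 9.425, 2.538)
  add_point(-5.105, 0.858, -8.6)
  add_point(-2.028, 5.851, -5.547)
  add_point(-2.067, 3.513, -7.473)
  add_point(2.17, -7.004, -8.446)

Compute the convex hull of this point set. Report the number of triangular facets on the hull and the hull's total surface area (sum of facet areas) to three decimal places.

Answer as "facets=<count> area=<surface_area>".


Points on the hull: [0, 2, 5, 7, 10, 11, 12, 13, 14, 15, 16, 17, 18] (13 of 19).

Facet areas (half cross-product norm):
  f1: (p18, p12, p2) → 90.9159
  f2: (p7, p18, p0) → 38.8814
  f3: (p7, p14, p0) → 35.1313
  f4: (p5, p18, p0) → 49.2873
  f5: (p5, p18, p15) → 44.1268
  f6: (p13, p12, p2) → 16.6676
  f7: (p13, p14, p12) → 90.5851
  f8: (p13, p7, p14) → 119.1763
  f9: (p16, p14, p12) → 47.0056
  f10: (p16, p14, p15) → 28.6131
  f11: (p11, p14, p15) → 17.4143
  f12: (p11, p5, p15) → 49.0654
  f13: (p11, p14, p0) → 8.7894
  f14: (p11, p5, p0) → 51.8068
  f15: (p10, p7, p18) → 39.3381
  f16: (p10, p13, p7) → 65.2873
  f17: (p10, p18, p2) → 39.2395
  f18: (p10, p13, p2) → 20.9172
  f19: (p17, p16, p12) → 12.7944
  f20: (p17, p16, p15) → 4.7132
  f21: (p17, p18, p12) → 62.9110
  f22: (p17, p18, p15) → 22.4272
Σ area = 955.094

Euler: V−E+F = 13−33+22 = 2.

facets=22 area=955.094


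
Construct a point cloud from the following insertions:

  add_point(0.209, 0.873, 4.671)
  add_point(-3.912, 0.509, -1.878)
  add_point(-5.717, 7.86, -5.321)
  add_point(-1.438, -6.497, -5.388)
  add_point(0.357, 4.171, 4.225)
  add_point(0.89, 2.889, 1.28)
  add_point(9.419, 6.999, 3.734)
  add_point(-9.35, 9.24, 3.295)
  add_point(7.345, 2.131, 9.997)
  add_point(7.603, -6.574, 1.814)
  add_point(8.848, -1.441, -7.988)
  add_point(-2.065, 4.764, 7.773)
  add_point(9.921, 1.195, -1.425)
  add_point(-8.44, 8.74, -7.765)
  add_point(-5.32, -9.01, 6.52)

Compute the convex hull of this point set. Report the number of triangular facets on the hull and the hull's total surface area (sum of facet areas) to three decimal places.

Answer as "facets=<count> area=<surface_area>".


facets=16 area=1120.240

Extreme-point indices: [3, 6, 7, 8, 9, 10, 11, 12, 13, 14] — 10 of 15 on the boundary.

Triangle areas on the boundary:
  f1: (p13, p14, p7) → 104.7196
  f2: (p6, p8, p7) → 76.4746
  f3: (p6, p8, p12) → 31.7989
  f4: (p6, p13, p7) → 104.8055
  f5: (p11, p14, p7) → 66.6378
  f6: (p11, p8, p7) → 17.3363
  f7: (p11, p8, p14) → 71.1809
  f8: (p9, p8, p12) → 48.0688
  f9: (p9, p8, p14) → 82.8147
  f10: (p3, p13, p14) → 106.3666
  f11: (p3, p9, p14) → 69.3135
  f12: (p10, p3, p13) → 99.3667
  f13: (p10, p6, p12) → 13.5543
  f14: (p10, p6, p13) → 139.5847
  f15: (p10, p9, p12) → 31.2152
  f16: (p10, p3, p9) → 57.0023
Σ area = 1120.240

Check V−E+F: 10 − 24 + 16 = 2.


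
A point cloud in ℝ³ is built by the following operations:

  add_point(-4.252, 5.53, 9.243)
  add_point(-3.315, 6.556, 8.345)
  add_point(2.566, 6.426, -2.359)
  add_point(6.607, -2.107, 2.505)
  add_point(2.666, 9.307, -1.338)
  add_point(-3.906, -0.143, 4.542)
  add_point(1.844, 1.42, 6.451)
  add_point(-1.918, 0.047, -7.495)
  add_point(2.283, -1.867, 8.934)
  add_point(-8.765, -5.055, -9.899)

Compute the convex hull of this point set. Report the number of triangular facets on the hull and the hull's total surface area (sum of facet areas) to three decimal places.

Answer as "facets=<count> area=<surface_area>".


Extreme-point indices: [0, 1, 2, 3, 4, 5, 7, 8, 9] — 9 of 10 on the boundary.

Facet areas (half cross-product norm):
  f1: (p8, p3, p9) → 77.0874
  f2: (p8, p4, p3) → 49.0520
  f3: (p7, p3, p9) → 47.0430
  f4: (p7, p4, p9) → 25.7610
  f5: (p1, p4, p9) → 117.9175
  f6: (p1, p0, p9) → 18.4452
  f7: (p1, p8, p4) → 59.2656
  f8: (p1, p8, p0) → 8.1470
  f9: (p5, p0, p9) → 35.6815
  f10: (p5, p8, p9) → 45.5297
  f11: (p5, p8, p0) → 28.3671
  f12: (p2, p4, p3) → 13.0941
  f13: (p2, p7, p3) → 49.2573
  f14: (p2, p7, p4) → 7.6804
Σ area = 582.329

Euler: V−E+F = 9−21+14 = 2.

facets=14 area=582.329


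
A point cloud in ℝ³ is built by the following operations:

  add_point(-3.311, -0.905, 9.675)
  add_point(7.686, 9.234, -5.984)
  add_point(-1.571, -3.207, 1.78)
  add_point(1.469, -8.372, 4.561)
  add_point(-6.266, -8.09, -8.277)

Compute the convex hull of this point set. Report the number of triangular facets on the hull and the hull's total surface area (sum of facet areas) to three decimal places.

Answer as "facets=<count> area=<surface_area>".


Extreme-point indices: [0, 1, 3, 4] — 4 of 5 on the boundary.

Facet areas (half cross-product norm):
  f1: (p3, p1, p4) → 153.9657
  f2: (p0, p1, p4) → 192.7021
  f3: (p0, p3, p4) → 75.5568
  f4: (p0, p3, p1) → 107.1014
Σ area = 529.326

Euler: V−E+F = 4−6+4 = 2.

facets=4 area=529.326


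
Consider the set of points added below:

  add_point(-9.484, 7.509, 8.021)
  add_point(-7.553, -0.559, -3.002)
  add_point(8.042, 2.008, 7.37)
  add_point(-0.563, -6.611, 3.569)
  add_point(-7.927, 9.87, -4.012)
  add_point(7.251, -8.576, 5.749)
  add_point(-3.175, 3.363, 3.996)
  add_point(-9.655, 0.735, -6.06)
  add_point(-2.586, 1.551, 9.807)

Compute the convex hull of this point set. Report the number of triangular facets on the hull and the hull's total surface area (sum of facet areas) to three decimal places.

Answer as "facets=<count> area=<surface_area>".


Extreme-point indices: [0, 1, 2, 3, 4, 5, 7, 8] — 8 of 9 on the boundary.

Area of each hull facet:
  f1: (p8, p5, p2) → 58.4018
  f2: (p0, p8, p2) → 38.3655
  f3: (p4, p5, p7) → 106.5317
  f4: (p4, p5, p2) → 110.3829
  f5: (p4, p0, p7) → 58.8369
  f6: (p4, p0, p2) → 113.0598
  f7: (p3, p5, p7) → 34.0696
  f8: (p3, p8, p5) → 42.7339
  f9: (p3, p0, p8) → 41.2639
  f10: (p1, p0, p7) → 25.3499
  f11: (p1, p3, p7) → 6.5345
  f12: (p1, p3, p0) → 78.0807
Σ area = 713.611

Check V−E+F: 8 − 18 + 12 = 2.

facets=12 area=713.611


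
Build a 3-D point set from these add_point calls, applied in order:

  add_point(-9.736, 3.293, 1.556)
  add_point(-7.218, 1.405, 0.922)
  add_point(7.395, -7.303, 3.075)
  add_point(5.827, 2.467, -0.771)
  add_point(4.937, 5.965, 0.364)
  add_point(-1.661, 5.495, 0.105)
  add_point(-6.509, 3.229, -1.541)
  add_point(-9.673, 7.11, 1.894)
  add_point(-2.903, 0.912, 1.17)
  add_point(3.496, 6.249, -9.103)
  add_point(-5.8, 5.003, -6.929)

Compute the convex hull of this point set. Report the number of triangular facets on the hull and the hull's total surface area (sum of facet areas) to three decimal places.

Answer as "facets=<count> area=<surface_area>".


Points on the hull: [0, 1, 2, 3, 4, 7, 9, 10] (8 of 11).

Facet areas (half cross-product norm):
  f1: (p7, p2, p0) → 33.4809
  f2: (p4, p7, p2) → 98.6426
  f3: (p4, p7, p9) → 70.4957
  f4: (p10, p9, p2) → 89.6234
  f5: (p10, p7, p0) → 18.1154
  f6: (p10, p7, p9) → 39.5452
  f7: (p3, p9, p2) → 34.5345
  f8: (p3, p4, p2) → 12.6461
  f9: (p3, p4, p9) → 17.6227
  f10: (p1, p2, p0) → 9.2145
  f11: (p1, p10, p0) → 14.0211
  f12: (p1, p10, p2) → 73.7600
Σ area = 511.702

Euler characteristic 8−18+12 = 2 ✓

facets=12 area=511.702


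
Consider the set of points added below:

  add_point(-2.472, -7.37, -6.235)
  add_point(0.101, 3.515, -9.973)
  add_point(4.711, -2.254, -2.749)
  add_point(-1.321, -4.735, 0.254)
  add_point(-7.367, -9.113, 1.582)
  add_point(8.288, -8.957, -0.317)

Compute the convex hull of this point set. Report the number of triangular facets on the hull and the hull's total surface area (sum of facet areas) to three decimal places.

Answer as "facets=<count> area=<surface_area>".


6 of the 6 inputs are extreme points: [0, 1, 2, 3, 4, 5].

Facet areas (half cross-product norm):
  f1: (p0, p5, p4) → 58.0836
  f2: (p0, p1, p4) → 46.2551
  f3: (p0, p1, p5) → 72.7768
  f4: (p3, p5, p4) → 34.3561
  f5: (p3, p1, p4) → 40.7511
  f6: (p2, p1, p5) → 19.3791
  f7: (p2, p3, p5) → 28.6165
  f8: (p2, p3, p1) → 36.8615
Σ area = 337.080

Check V−E+F: 6 − 12 + 8 = 2.

facets=8 area=337.080


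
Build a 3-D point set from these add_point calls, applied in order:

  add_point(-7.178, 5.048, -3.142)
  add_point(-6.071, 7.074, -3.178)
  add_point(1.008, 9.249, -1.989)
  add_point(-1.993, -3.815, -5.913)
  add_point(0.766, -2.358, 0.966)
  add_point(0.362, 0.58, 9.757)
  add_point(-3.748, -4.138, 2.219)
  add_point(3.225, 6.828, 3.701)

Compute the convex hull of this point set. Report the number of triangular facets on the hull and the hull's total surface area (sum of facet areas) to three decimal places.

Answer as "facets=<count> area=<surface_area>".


Extreme-point indices: [0, 1, 2, 3, 4, 5, 6, 7] — 8 of 8 on the boundary.

Per-facet area ½‖(b−a)×(c−a)‖:
  f1: (p3, p6, p0) → 41.8709
  f2: (p5, p6, p0) → 54.4544
  f3: (p2, p3, p7) → 45.8553
  f4: (p4, p3, p6) → 18.6521
  f5: (p4, p5, p6) → 22.9341
  f6: (p4, p3, p7) → 31.8852
  f7: (p4, p5, p7) → 38.4834
  f8: (p1, p2, p7) → 23.0867
  f9: (p1, p5, p0) → 17.9946
  f10: (p1, p5, p7) → 52.3255
  f11: (p1, p3, p0) → 10.6800
  f12: (p1, p2, p3) → 44.7856
Σ area = 403.008

Euler: V−E+F = 8−18+12 = 2.

facets=12 area=403.008


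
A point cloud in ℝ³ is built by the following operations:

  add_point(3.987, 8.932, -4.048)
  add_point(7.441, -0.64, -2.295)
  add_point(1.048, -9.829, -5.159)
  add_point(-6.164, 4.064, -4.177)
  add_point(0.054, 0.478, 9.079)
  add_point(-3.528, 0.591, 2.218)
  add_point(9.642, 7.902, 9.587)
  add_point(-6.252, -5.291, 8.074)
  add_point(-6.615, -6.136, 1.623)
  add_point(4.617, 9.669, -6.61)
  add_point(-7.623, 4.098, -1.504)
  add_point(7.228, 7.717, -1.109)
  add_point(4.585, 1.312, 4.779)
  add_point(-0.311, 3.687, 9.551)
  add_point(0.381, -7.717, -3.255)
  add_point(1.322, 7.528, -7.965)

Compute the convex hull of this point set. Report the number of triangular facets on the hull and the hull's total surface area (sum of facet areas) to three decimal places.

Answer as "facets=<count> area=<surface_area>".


13 of the 16 inputs are extreme points: [0, 1, 2, 3, 4, 6, 7, 8, 9, 10, 11, 13, 15].

Area of each hull facet:
  f1: (p7, p2, p6) → 162.4072
  f2: (p0, p6, p10) → 94.0362
  f3: (p0, p9, p10) → 15.2709
  f4: (p0, p9, p6) → 12.3563
  f5: (p15, p9, p10) → 19.4894
  f6: (p15, p9, p2) → 32.2815
  f7: (p1, p2, p6) → 57.4715
  f8: (p1, p9, p2) → 58.3155
  f9: (p13, p6, p10) → 62.1294
  f10: (p13, p7, p10) → 66.3692
  f11: (p8, p7, p10) → 34.5113
  f12: (p8, p7, p2) → 27.7562
  f13: (p3, p15, p10) → 9.0289
  f14: (p3, p15, p2) → 71.0196
  f15: (p3, p8, p10) → 16.0369
  f16: (p3, p8, p2) → 63.8220
  f17: (p11, p9, p6) → 13.4257
  f18: (p11, p1, p6) → 45.7869
  f19: (p11, p1, p9) → 26.4952
  f20: (p4, p7, p6) → 5.7903
  f21: (p4, p13, p6) → 16.9297
  f22: (p4, p13, p7) → 11.2980
Σ area = 922.028

Check V−E+F: 13 − 33 + 22 = 2.

facets=22 area=922.028


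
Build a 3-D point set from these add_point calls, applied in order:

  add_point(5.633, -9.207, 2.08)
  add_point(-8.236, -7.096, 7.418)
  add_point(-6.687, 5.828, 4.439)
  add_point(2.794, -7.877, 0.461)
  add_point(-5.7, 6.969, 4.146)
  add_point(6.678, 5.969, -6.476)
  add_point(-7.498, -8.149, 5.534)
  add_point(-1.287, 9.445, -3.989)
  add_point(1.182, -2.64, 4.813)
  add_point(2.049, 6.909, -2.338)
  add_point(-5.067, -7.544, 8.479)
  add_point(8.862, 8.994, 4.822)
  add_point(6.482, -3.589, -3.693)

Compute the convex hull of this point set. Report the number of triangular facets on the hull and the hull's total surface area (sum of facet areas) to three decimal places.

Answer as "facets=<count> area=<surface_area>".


facets=18 area=840.144

Points on the hull: [0, 1, 2, 3, 4, 5, 6, 7, 10, 11, 12] (11 of 13).

Per-facet area ½‖(b−a)×(c−a)‖:
  f1: (p4, p7, p11) → 62.8762
  f2: (p10, p0, p11) → 117.3370
  f3: (p12, p0, p11) → 61.1598
  f4: (p2, p4, p11) → 7.7435
  f5: (p2, p10, p11) → 111.3325
  f6: (p2, p10, p1) → 22.4209
  f7: (p2, p4, p7) → 5.5970
  f8: (p6, p12, p7) → 129.6706
  f9: (p6, p2, p1) → 14.8385
  f10: (p6, p2, p7) → 67.4949
  f11: (p6, p10, p1) → 3.8240
  f12: (p6, p10, p0) → 24.1194
  f13: (p5, p7, p11) → 52.7185
  f14: (p5, p12, p11) → 59.2246
  f15: (p5, p12, p7) → 43.2678
  f16: (p3, p12, p0) → 12.3415
  f17: (p3, p6, p0) → 17.4207
  f18: (p3, p6, p12) → 26.7559
Σ area = 840.144

Euler: V−E+F = 11−27+18 = 2.


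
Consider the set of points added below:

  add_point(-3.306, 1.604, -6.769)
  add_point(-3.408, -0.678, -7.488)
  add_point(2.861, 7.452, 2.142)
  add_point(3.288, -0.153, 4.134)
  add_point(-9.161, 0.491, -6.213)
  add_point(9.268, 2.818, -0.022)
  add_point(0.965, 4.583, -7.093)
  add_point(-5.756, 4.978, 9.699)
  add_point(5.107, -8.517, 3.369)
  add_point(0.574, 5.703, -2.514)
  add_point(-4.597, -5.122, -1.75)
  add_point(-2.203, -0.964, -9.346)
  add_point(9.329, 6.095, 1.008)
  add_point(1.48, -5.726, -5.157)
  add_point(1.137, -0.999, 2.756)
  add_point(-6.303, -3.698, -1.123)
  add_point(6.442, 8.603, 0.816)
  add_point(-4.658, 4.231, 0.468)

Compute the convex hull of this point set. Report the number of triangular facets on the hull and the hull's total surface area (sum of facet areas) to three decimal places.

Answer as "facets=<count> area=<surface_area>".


facets=24 area=783.655

Hull vertices (14/18): indices [2, 4, 5, 6, 7, 8, 9, 10, 11, 12, 13, 15, 16, 17].

Area of each hull facet:
  f1: (p7, p8, p12) → 124.4936
  f2: (p16, p7, p12) → 27.0871
  f3: (p15, p7, p4) → 48.8239
  f4: (p15, p7, p8) → 91.2117
  f5: (p17, p7, p4) → 28.8076
  f6: (p9, p17, p4) → 27.1514
  f7: (p9, p17, p16) → 19.0116
  f8: (p6, p16, p12) → 19.6299
  f9: (p6, p9, p16) → 15.3640
  f10: (p6, p11, p4) → 26.0815
  f11: (p6, p9, p4) → 25.8581
  f12: (p10, p15, p8) → 9.6525
  f13: (p10, p13, p8) → 33.7297
  f14: (p10, p15, p4) → 7.3606
  f15: (p10, p11, p4) → 30.3619
  f16: (p10, p13, p11) → 25.0485
  f17: (p2, p16, p7) → 8.2906
  f18: (p2, p17, p7) → 38.6362
  f19: (p2, p17, p16) → 8.6831
  f20: (p5, p13, p11) → 46.1437
  f21: (p5, p6, p11) → 33.7171
  f22: (p5, p6, p12) → 18.9514
  f23: (p5, p8, p12) → 13.2947
  f24: (p5, p13, p8) → 56.2639
Σ area = 783.655

Euler characteristic 14−36+24 = 2 ✓


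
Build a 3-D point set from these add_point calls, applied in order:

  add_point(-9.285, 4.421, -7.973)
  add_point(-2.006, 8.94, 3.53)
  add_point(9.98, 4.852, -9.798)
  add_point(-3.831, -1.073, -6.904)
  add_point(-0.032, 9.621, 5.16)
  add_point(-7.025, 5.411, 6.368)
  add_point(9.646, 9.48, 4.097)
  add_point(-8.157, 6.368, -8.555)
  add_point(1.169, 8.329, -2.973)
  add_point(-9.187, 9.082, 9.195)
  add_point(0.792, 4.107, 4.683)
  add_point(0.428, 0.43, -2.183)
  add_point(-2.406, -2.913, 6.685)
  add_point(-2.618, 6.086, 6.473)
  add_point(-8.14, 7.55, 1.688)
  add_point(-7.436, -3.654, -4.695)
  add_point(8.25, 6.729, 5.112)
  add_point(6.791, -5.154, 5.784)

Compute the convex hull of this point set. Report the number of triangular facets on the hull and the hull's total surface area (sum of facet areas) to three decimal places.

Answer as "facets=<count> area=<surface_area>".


12 of the 18 inputs are extreme points: [0, 2, 3, 4, 6, 7, 8, 9, 12, 15, 16, 17].

Area of each hull facet:
  f1: (p16, p9, p17) → 108.2948
  f2: (p15, p17, p2) → 152.7794
  f3: (p15, p9, p0) → 78.6834
  f4: (p7, p2, p0) → 19.1402
  f5: (p7, p9, p0) → 20.6695
  f6: (p3, p2, p0) → 56.4143
  f7: (p3, p15, p0) → 19.2927
  f8: (p3, p15, p2) → 12.6363
  f9: (p12, p9, p17) → 48.3817
  f10: (p12, p15, p17) → 56.7169
  f11: (p12, p15, p9) → 87.2689
  f12: (p6, p16, p9) → 27.1867
  f13: (p6, p17, p2) → 107.7497
  f14: (p6, p16, p17) → 8.1043
  f15: (p4, p7, p9) → 80.8385
  f16: (p4, p6, p9) → 15.0271
  f17: (p8, p4, p7) → 42.1269
  f18: (p8, p4, p6) → 39.2055
  f19: (p8, p7, p2) → 61.7214
  f20: (p8, p6, p2) → 63.8065
Σ area = 1106.045

Check V−E+F: 12 − 30 + 20 = 2.

facets=20 area=1106.045


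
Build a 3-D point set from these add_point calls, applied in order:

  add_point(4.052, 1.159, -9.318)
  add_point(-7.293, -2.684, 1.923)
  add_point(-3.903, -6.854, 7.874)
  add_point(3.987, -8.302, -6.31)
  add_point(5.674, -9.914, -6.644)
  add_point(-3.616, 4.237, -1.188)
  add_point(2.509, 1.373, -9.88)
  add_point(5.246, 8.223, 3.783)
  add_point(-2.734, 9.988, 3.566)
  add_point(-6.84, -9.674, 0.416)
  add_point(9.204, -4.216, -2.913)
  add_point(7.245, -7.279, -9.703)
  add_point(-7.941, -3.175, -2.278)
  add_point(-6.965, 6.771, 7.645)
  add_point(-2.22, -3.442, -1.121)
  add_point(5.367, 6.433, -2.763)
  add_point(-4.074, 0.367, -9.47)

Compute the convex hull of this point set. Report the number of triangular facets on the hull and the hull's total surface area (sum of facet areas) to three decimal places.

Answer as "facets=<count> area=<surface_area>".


14 of the 17 inputs are extreme points: [0, 1, 2, 4, 6, 7, 8, 9, 10, 11, 12, 13, 15, 16].

Area of each hull facet:
  f1: (p13, p9, p2) → 57.6964
  f2: (p15, p6, p8) → 45.8221
  f3: (p16, p9, p12) → 25.3119
  f4: (p16, p6, p8) → 53.8339
  f5: (p16, p13, p12) → 60.5518
  f6: (p16, p13, p8) → 53.8282
  f7: (p11, p15, p10) → 41.5929
  f8: (p11, p16, p6) → 30.9452
  f9: (p1, p9, p12) → 14.5797
  f10: (p1, p13, p12) → 18.7312
  f11: (p1, p13, p9) → 13.3766
  f12: (p7, p2, p10) → 117.4550
  f13: (p7, p13, p2) → 89.6208
  f14: (p7, p13, p8) → 23.7730
  f15: (p7, p15, p10) → 37.0236
  f16: (p7, p15, p8) → 27.7131
  f17: (p0, p15, p6) → 6.6680
  f18: (p0, p11, p6) → 6.7300
  f19: (p0, p11, p15) → 31.9326
  f20: (p4, p2, p10) → 65.0455
  f21: (p4, p11, p10) → 15.9754
  f22: (p4, p9, p2) → 60.4869
  f23: (p4, p16, p9) → 89.6910
  f24: (p4, p11, p16) → 29.5812
Σ area = 1017.966

Euler: V−E+F = 14−36+24 = 2.

facets=24 area=1017.966


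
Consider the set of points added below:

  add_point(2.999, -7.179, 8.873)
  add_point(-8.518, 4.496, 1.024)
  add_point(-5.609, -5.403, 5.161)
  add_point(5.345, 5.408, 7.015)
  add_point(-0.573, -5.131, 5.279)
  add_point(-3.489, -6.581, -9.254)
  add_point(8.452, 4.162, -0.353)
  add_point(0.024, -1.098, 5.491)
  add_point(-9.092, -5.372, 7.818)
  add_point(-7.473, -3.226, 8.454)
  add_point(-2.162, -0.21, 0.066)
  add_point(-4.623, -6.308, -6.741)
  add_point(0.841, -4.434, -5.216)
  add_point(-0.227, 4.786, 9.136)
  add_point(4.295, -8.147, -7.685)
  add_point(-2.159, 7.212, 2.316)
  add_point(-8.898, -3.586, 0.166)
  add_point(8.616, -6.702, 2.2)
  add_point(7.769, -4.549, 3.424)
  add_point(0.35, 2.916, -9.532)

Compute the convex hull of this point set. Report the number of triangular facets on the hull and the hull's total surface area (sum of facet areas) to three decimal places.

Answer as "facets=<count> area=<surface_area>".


facets=26 area=1030.409

Points on the hull: [0, 1, 3, 5, 6, 8, 9, 11, 13, 14, 15, 16, 17, 18, 19] (15 of 20).

Per-facet area ½‖(b−a)×(c−a)‖:
  f1: (p1, p19, p15) → 44.8593
  f2: (p1, p13, p15) → 25.3328
  f3: (p1, p5, p19) → 70.2465
  f4: (p14, p5, p19) → 40.8232
  f5: (p14, p5, p8) → 72.2725
  f6: (p0, p14, p8) → 102.0729
  f7: (p0, p14, p17) → 42.8926
  f8: (p6, p19, p15) → 63.6669
  f9: (p6, p14, p17) → 60.5253
  f10: (p6, p14, p19) → 71.0198
  f11: (p16, p1, p8) → 31.7283
  f12: (p16, p1, p5) → 43.2750
  f13: (p9, p0, p8) → 14.8414
  f14: (p9, p0, p13) → 56.3913
  f15: (p9, p1, p8) → 13.9779
  f16: (p9, p1, p13) → 52.8171
  f17: (p3, p13, p15) → 22.3035
  f18: (p3, p6, p15) → 36.2806
  f19: (p3, p0, p13) → 36.7342
  f20: (p3, p6, p17) → 45.0996
  f21: (p11, p5, p8) → 2.7626
  f22: (p11, p16, p8) → 23.1881
  f23: (p11, p16, p5) → 3.0293
  f24: (p18, p0, p17) → 9.7623
  f25: (p18, p3, p17) → 2.7475
  f26: (p18, p3, p0) → 41.7584
Σ area = 1030.409

Euler characteristic 15−39+26 = 2 ✓


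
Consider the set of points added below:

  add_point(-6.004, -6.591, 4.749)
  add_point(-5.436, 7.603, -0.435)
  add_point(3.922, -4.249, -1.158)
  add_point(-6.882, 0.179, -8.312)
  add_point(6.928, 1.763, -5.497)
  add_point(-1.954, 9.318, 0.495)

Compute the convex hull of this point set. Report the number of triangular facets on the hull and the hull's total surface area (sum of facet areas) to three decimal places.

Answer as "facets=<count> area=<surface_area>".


Points on the hull: [0, 1, 2, 3, 4, 5] (6 of 6).

Triangle areas on the boundary:
  f1: (p5, p4, p3) → 80.2631
  f2: (p2, p4, p3) → 53.3101
  f3: (p2, p0, p3) → 75.9338
  f4: (p2, p5, p4) → 52.3165
  f5: (p2, p0, p5) → 85.7666
  f6: (p1, p5, p3) → 17.8194
  f7: (p1, p0, p3) → 75.8237
  f8: (p1, p0, p5) → 28.1981
Σ area = 469.431

Check V−E+F: 6 − 12 + 8 = 2.

facets=8 area=469.431


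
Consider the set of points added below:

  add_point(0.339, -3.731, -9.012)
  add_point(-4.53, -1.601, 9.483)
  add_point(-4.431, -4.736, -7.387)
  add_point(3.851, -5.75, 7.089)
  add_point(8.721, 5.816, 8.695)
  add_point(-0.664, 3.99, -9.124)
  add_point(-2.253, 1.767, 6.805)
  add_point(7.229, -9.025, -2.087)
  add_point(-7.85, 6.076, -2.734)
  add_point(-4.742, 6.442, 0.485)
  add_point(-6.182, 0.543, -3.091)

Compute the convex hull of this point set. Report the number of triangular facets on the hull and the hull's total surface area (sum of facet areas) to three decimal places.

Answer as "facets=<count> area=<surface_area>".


10 of the 11 inputs are extreme points: [0, 1, 2, 3, 4, 5, 7, 8, 9, 10].

Triangle areas on the boundary:
  f1: (p5, p7, p4) → 145.0200
  f2: (p9, p1, p8) → 23.5841
  f3: (p9, p1, p4) → 86.0246
  f4: (p9, p5, p8) → 22.0823
  f5: (p9, p5, p4) → 83.8604
  f6: (p2, p1, p7) → 109.6818
  f7: (p2, p5, p8) → 46.4751
  f8: (p3, p7, p4) → 62.6759
  f9: (p3, p1, p4) → 60.8171
  f10: (p3, p1, p7) → 38.1777
  f11: (p10, p1, p8) → 36.8893
  f12: (p10, p2, p8) → 11.4293
  f13: (p10, p2, p1) → 40.5770
  f14: (p0, p5, p7) → 35.8020
  f15: (p0, p2, p7) → 27.3597
  f16: (p0, p2, p5) → 19.9433
Σ area = 850.399

Euler: V−E+F = 10−24+16 = 2.

facets=16 area=850.399


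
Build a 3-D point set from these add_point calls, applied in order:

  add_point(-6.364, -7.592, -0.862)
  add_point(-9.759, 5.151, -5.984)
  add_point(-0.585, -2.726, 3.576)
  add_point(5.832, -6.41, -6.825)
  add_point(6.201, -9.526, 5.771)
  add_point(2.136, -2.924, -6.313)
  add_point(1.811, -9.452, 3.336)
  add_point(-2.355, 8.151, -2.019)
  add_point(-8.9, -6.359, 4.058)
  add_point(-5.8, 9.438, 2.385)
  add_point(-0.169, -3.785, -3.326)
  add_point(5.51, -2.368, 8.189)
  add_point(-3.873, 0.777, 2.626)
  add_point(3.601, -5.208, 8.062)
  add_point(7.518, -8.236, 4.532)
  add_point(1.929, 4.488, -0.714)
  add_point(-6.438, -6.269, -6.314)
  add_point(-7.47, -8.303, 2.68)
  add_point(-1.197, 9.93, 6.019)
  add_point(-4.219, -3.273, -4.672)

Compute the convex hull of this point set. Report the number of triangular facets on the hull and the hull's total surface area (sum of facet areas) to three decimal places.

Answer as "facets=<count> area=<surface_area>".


16 of the 20 inputs are extreme points: [0, 1, 3, 4, 5, 6, 7, 8, 9, 11, 13, 14, 15, 16, 17, 18].

Triangle areas on the boundary:
  f1: (p9, p8, p1) → 75.6840
  f2: (p9, p8, p18) → 46.9526
  f3: (p9, p7, p1) → 25.4997
  f4: (p9, p7, p18) → 16.8789
  f5: (p13, p8, p18) → 102.3926
  f6: (p16, p3, p1) → 69.8974
  f7: (p16, p8, p1) → 63.1973
  f8: (p5, p3, p1) → 6.4755
  f9: (p5, p7, p1) → 55.9865
  f10: (p5, p7, p3) → 15.0798
  f11: (p15, p7, p18) → 23.6310
  f12: (p15, p7, p3) → 29.0136
  f13: (p11, p13, p18) → 21.6729
  f14: (p11, p15, p18) → 53.9747
  f15: (p11, p3, p14) → 39.5410
  f16: (p11, p15, p3) → 75.2611
  f17: (p4, p13, p8) → 35.3037
  f18: (p4, p11, p14) → 7.9938
  f19: (p4, p11, p13) → 8.6866
  f20: (p4, p3, p14) → 10.7820
  f21: (p17, p16, p8) → 11.9015
  f22: (p17, p4, p8) → 17.4397
  f23: (p6, p17, p4) → 10.1907
  f24: (p6, p16, p3) → 64.1884
  f25: (p6, p4, p3) → 28.2392
  f26: (p0, p17, p16) → 3.2612
  f27: (p0, p6, p16) → 22.8799
  f28: (p0, p6, p17) → 17.3479
Σ area = 959.353

Euler: V−E+F = 16−42+28 = 2.

facets=28 area=959.353


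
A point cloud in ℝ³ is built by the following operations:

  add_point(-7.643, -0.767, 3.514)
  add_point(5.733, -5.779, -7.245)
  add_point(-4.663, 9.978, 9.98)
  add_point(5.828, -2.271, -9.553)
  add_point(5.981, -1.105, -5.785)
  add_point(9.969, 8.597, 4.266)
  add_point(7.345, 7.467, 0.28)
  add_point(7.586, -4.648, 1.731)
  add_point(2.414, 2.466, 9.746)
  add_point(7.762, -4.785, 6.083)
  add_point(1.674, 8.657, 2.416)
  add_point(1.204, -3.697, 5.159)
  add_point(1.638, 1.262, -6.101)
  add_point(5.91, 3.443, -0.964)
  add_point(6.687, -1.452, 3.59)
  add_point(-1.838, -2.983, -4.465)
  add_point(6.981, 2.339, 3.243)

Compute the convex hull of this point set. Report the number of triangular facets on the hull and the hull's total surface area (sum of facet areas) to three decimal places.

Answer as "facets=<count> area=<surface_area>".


facets=22 area=823.511

Hull vertices (13/17): indices [0, 1, 2, 3, 5, 6, 7, 8, 9, 10, 11, 12, 15].

Area of each hull facet:
  f1: (p15, p1, p0) → 23.5638
  f2: (p15, p3, p1) → 17.8770
  f3: (p8, p9, p5) → 53.7102
  f4: (p7, p9, p5) → 29.4463
  f5: (p7, p9, p1) → 4.4749
  f6: (p7, p3, p5) → 79.8687
  f7: (p7, p3, p1) → 17.5347
  f8: (p6, p3, p5) → 20.7729
  f9: (p6, p10, p5) → 14.9335
  f10: (p12, p15, p3) → 18.3578
  f11: (p12, p6, p3) → 32.7436
  f12: (p12, p6, p10) → 32.1507
  f13: (p12, p15, p0) → 26.3856
  f14: (p11, p8, p0) → 36.8009
  f15: (p11, p8, p9) → 25.9554
  f16: (p11, p1, p0) → 61.9298
  f17: (p11, p9, p1) → 43.6730
  f18: (p2, p10, p5) → 37.6351
  f19: (p2, p8, p5) → 57.4746
  f20: (p2, p8, p0) → 59.0926
  f21: (p2, p12, p0) → 86.8812
  f22: (p2, p12, p10) → 42.2484
Σ area = 823.511

Euler: V−E+F = 13−33+22 = 2.


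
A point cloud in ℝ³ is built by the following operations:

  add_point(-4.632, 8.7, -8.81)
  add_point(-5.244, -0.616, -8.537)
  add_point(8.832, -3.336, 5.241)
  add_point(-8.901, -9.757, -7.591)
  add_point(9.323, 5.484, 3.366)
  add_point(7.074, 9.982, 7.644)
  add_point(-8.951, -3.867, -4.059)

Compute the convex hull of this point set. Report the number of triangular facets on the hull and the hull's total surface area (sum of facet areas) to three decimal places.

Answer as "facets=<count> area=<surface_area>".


Points on the hull: [0, 1, 2, 3, 4, 5, 6] (7 of 7).

Area of each hull facet:
  f1: (p5, p0, p6) → 142.6564
  f2: (p5, p0, p4) → 61.9750
  f3: (p3, p0, p6) → 39.1869
  f4: (p1, p0, p4) → 86.9080
  f5: (p1, p3, p0) → 14.5849
  f6: (p2, p5, p4) → 25.6014
  f7: (p2, p1, p4) → 87.1782
  f8: (p2, p1, p3) → 98.0979
  f9: (p2, p5, p6) → 136.9765
  f10: (p2, p3, p6) → 66.6683
Σ area = 759.834

Euler: V−E+F = 7−15+10 = 2.

facets=10 area=759.834


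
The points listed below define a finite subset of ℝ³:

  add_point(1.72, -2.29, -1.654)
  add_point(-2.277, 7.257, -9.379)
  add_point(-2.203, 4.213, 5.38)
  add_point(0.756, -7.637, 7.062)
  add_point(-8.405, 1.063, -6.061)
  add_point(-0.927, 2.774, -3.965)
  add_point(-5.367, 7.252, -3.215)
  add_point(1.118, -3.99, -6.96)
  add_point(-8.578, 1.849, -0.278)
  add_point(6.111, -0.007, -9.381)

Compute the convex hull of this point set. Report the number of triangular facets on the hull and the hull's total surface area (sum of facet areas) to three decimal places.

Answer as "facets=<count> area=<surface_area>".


8 of the 10 inputs are extreme points: [1, 2, 3, 4, 6, 7, 8, 9].

Facet areas (half cross-product norm):
  f1: (p2, p3, p8) → 54.5281
  f2: (p2, p3, p9) → 104.7097
  f3: (p2, p1, p9) → 82.8342
  f4: (p7, p3, p9) → 42.6373
  f5: (p6, p2, p8) → 29.5352
  f6: (p6, p2, p1) → 25.2954
  f7: (p4, p1, p9) → 51.6277
  f8: (p4, p7, p9) → 33.8524
  f9: (p4, p6, p8) → 19.1314
  f10: (p4, p6, p1) → 25.3917
  f11: (p4, p3, p8) → 41.1109
  f12: (p4, p7, p3) → 78.3836
Σ area = 589.038

Euler characteristic 8−18+12 = 2 ✓

facets=12 area=589.038


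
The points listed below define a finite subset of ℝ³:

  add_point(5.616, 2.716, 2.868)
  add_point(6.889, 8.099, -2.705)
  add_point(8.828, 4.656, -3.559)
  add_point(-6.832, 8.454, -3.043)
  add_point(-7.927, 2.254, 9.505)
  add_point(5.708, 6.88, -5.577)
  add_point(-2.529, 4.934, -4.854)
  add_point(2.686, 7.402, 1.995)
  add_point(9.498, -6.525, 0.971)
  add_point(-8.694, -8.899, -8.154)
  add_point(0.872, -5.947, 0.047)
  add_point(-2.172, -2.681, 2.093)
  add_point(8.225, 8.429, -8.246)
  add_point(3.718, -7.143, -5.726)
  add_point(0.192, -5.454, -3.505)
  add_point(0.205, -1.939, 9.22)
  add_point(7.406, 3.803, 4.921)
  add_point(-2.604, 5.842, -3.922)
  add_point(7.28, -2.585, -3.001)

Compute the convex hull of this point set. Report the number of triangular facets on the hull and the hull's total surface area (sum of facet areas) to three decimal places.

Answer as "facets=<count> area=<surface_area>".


Extreme-point indices: [1, 2, 3, 4, 7, 8, 9, 12, 13, 15, 16] — 11 of 19 on the boundary.

Triangle areas on the boundary:
  f1: (p4, p3, p9) → 125.6100
  f2: (p12, p3, p9) → 144.8532
  f3: (p15, p8, p9) → 129.2141
  f4: (p15, p4, p9) → 92.9060
  f5: (p13, p8, p9) → 34.9454
  f6: (p13, p12, p9) → 97.3738
  f7: (p13, p12, p8) → 72.1330
  f8: (p7, p4, p3) → 69.9232
  f9: (p1, p12, p3) → 38.3327
  f10: (p1, p7, p3) → 33.4227
  f11: (p16, p15, p4) → 42.9570
  f12: (p16, p7, p4) → 46.0194
  f13: (p16, p1, p7) → 20.9133
  f14: (p16, p15, p8) → 55.5437
  f15: (p16, p1, p12) → 12.8303
  f16: (p2, p12, p8) → 17.7833
  f17: (p2, p16, p8) → 46.6109
  f18: (p2, p16, p12) → 15.4688
Σ area = 1096.841

Euler characteristic 11−27+18 = 2 ✓

facets=18 area=1096.841
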